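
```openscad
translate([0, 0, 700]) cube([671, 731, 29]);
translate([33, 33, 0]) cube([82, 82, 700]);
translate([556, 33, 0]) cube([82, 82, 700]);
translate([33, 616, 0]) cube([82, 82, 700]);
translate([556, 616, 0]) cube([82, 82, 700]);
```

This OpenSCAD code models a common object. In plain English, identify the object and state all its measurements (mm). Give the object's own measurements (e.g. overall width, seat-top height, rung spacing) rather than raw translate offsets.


A rectangular dining table. The top is 671×731×29 mm with its upper surface at z = 729 mm. It stands on four 82×82 mm square legs, each inset 33 mm from the nearest pair of top edges, running from the floor to the underside of the top.


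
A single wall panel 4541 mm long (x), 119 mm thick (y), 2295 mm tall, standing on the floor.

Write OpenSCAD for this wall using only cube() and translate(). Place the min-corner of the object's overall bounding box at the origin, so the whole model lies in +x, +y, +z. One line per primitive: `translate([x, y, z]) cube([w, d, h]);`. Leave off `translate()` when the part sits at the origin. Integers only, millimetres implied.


cube([4541, 119, 2295]);


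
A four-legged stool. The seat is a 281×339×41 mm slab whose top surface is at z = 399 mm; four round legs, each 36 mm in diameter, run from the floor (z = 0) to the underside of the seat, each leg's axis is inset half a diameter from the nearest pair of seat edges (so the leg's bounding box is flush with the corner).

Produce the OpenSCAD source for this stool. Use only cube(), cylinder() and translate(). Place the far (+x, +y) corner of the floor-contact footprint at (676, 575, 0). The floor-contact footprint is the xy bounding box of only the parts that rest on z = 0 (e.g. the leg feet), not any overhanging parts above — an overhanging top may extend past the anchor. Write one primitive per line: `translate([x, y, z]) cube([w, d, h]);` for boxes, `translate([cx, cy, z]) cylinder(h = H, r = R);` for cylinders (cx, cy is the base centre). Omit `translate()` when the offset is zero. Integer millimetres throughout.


// leg_h = 399 - 41 = 358
translate([395, 236, 358]) cube([281, 339, 41]);
translate([413, 254, 0]) cylinder(h = 358, r = 18);
translate([658, 254, 0]) cylinder(h = 358, r = 18);
translate([413, 557, 0]) cylinder(h = 358, r = 18);
translate([658, 557, 0]) cylinder(h = 358, r = 18);


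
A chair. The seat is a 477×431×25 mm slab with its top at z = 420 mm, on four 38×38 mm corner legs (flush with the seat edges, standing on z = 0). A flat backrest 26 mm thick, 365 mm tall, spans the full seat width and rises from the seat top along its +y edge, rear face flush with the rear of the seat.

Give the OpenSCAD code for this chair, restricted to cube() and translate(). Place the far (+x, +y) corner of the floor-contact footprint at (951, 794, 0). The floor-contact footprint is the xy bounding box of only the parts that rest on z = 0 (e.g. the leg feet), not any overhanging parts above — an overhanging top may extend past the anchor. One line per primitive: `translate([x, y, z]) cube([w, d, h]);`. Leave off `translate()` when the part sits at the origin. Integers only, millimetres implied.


translate([474, 363, 395]) cube([477, 431, 25]);
translate([474, 363, 0]) cube([38, 38, 395]);
translate([913, 363, 0]) cube([38, 38, 395]);
translate([474, 756, 0]) cube([38, 38, 395]);
translate([913, 756, 0]) cube([38, 38, 395]);
translate([474, 768, 420]) cube([477, 26, 365]);


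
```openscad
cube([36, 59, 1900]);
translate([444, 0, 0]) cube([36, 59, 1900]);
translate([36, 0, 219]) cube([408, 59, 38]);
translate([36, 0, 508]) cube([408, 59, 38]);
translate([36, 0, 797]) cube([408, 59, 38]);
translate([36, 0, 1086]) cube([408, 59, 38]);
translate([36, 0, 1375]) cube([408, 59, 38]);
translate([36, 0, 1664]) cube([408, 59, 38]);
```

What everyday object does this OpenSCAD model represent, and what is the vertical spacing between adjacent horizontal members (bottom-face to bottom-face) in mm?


A ladder. The rung spacing is 289 mm.

Two tall 36×59 posts with 6 short bars between them — a ladder. Adjacent rungs sit at z = 219 and z = 508, so the spacing is 508 − 219 = 289 mm.


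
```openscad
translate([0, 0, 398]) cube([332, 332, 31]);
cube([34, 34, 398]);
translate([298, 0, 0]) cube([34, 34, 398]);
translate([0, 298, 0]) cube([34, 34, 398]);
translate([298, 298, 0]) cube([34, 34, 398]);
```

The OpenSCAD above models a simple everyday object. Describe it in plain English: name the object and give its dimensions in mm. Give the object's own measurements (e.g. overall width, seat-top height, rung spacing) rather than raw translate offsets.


A four-legged stool. The seat is a 332×332×31 mm slab whose top surface is at z = 429 mm; four square legs, each 34×34 mm in cross-section, run from the floor (z = 0) to the underside of the seat, each flush with a corner of the seat.


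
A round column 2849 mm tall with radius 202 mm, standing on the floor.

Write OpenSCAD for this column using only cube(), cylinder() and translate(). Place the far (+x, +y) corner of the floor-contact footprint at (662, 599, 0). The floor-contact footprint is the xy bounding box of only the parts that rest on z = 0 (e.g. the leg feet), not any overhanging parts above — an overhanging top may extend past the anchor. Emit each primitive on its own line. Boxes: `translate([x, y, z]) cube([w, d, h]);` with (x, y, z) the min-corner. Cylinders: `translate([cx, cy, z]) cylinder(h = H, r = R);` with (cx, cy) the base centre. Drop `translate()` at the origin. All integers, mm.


translate([460, 397, 0]) cylinder(h = 2849, r = 202);


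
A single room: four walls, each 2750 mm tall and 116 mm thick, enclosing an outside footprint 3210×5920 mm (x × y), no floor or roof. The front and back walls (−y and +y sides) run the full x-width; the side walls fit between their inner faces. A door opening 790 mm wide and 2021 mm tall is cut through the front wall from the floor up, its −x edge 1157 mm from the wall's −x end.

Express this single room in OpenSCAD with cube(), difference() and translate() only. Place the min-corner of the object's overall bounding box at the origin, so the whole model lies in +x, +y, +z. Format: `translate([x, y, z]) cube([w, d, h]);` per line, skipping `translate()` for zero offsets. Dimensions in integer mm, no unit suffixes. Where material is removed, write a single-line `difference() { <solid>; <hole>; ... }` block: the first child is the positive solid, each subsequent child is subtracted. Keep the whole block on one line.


difference() { cube([3210, 116, 2750]); translate([1157, 0, 0]) cube([790, 116, 2021]); }
translate([0, 5804, 0]) cube([3210, 116, 2750]);
translate([0, 116, 0]) cube([116, 5688, 2750]);
translate([3094, 116, 0]) cube([116, 5688, 2750]);


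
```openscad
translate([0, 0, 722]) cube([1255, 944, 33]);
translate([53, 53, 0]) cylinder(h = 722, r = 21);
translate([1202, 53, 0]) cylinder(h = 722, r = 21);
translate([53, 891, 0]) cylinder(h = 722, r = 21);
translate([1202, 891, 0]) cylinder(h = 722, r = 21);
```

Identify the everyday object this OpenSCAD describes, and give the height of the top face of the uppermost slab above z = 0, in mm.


A table. The table height is 755 mm.

A 1255×944×33 slab sits at z = 722 on four Ø42 mm round legs — a table. The top surface is at 722 + 33 = 755 mm.


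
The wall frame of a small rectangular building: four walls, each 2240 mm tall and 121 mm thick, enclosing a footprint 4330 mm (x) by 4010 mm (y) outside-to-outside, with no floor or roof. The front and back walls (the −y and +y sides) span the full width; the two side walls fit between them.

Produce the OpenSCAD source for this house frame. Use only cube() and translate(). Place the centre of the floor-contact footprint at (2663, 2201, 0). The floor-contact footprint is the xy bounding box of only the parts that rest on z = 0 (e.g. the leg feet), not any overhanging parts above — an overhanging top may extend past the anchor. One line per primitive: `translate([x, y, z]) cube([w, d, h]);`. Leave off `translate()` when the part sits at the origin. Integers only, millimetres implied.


translate([498, 196, 0]) cube([4330, 121, 2240]);
translate([498, 4085, 0]) cube([4330, 121, 2240]);
translate([498, 317, 0]) cube([121, 3768, 2240]);
translate([4707, 317, 0]) cube([121, 3768, 2240]);


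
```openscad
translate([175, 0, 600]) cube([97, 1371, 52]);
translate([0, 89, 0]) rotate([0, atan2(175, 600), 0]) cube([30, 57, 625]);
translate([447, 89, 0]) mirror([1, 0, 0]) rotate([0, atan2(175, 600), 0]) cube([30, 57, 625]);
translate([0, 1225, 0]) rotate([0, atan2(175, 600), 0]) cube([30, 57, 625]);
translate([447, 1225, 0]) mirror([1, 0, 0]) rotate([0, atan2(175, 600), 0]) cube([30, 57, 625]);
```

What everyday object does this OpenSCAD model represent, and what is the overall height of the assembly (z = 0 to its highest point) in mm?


A sawhorse. The overall height is 652 mm.

A beam across two mirrored pairs of raked legs — a sawhorse. The beam's underside is at z = 600 (matching the legs' vertical rise in atan2(175, 600)) and the beam is 52 mm tall, so its top is at 600 + 52 = 652 mm. The raked legs top out at the beam's underside, so that is the highest point.


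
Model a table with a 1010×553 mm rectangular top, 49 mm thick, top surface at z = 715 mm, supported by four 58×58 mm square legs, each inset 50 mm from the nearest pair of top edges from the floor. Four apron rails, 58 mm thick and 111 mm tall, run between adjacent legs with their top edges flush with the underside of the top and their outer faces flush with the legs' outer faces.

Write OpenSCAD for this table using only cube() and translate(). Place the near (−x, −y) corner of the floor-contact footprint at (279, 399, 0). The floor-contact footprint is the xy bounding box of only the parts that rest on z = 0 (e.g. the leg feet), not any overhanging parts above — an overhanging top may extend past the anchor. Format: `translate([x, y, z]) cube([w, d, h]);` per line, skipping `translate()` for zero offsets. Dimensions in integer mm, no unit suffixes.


// leg_h = 715 - 49 = 666
// apron z = 666 - 111 = 555
translate([229, 349, 666]) cube([1010, 553, 49]);
translate([279, 399, 0]) cube([58, 58, 666]);
translate([1131, 399, 0]) cube([58, 58, 666]);
translate([279, 794, 0]) cube([58, 58, 666]);
translate([1131, 794, 0]) cube([58, 58, 666]);
translate([337, 399, 555]) cube([794, 58, 111]);
translate([337, 794, 555]) cube([794, 58, 111]);
translate([279, 457, 555]) cube([58, 337, 111]);
translate([1131, 457, 555]) cube([58, 337, 111]);


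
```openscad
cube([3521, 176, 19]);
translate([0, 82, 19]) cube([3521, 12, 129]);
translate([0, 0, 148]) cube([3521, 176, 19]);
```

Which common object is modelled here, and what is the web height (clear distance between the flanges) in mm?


An I-beam. The web height is 129 mm.

Two wide flanges with a thin centred web — an I-beam. Overall 167 mm minus two 19 mm flanges gives a web of 167 − 2·19 = 129 mm.


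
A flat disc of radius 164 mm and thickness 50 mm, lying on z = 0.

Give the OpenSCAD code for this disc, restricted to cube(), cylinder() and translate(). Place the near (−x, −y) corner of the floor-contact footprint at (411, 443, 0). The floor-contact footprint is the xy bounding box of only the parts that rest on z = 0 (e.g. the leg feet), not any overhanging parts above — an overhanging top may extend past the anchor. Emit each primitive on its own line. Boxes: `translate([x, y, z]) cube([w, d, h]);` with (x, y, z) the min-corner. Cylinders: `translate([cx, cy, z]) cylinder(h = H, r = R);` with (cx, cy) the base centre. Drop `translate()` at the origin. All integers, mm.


translate([575, 607, 0]) cylinder(h = 50, r = 164);


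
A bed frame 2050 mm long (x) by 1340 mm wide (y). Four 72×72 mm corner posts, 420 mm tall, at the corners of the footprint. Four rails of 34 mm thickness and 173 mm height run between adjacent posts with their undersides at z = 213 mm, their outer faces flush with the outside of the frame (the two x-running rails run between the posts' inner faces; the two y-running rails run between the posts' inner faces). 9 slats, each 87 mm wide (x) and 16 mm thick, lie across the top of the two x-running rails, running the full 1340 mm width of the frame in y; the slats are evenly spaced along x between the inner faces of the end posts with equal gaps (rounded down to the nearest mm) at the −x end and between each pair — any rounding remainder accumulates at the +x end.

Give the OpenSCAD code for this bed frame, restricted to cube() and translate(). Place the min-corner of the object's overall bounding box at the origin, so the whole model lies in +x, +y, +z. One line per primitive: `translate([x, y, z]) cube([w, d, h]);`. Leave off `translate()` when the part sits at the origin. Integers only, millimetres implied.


// slat z = rail_z + rail_h = 213 + 173 = 386
// slat gap = ⌊(1906 − 9·87) / 10⌋ = 112
cube([72, 72, 420]);
translate([0, 1268, 0]) cube([72, 72, 420]);
translate([1978, 0, 0]) cube([72, 72, 420]);
translate([1978, 1268, 0]) cube([72, 72, 420]);
translate([72, 0, 213]) cube([1906, 34, 173]);
translate([72, 1306, 213]) cube([1906, 34, 173]);
translate([0, 72, 213]) cube([34, 1196, 173]);
translate([2016, 72, 213]) cube([34, 1196, 173]);
translate([184, 0, 386]) cube([87, 1340, 16]);
translate([383, 0, 386]) cube([87, 1340, 16]);
translate([582, 0, 386]) cube([87, 1340, 16]);
translate([781, 0, 386]) cube([87, 1340, 16]);
translate([980, 0, 386]) cube([87, 1340, 16]);
translate([1179, 0, 386]) cube([87, 1340, 16]);
translate([1378, 0, 386]) cube([87, 1340, 16]);
translate([1577, 0, 386]) cube([87, 1340, 16]);
translate([1776, 0, 386]) cube([87, 1340, 16]);


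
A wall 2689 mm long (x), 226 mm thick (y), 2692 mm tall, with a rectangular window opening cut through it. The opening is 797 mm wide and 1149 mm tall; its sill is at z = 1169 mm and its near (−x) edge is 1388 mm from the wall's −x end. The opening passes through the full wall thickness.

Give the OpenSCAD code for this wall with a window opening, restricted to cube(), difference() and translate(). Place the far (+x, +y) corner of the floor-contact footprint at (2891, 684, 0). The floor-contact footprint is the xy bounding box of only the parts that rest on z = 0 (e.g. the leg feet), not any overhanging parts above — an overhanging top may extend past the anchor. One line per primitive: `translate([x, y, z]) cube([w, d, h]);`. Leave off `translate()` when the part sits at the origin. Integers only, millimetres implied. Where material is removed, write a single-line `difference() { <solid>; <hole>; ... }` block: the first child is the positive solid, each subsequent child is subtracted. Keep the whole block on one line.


difference() { translate([202, 458, 0]) cube([2689, 226, 2692]); translate([1590, 458, 1169]) cube([797, 226, 1149]); }


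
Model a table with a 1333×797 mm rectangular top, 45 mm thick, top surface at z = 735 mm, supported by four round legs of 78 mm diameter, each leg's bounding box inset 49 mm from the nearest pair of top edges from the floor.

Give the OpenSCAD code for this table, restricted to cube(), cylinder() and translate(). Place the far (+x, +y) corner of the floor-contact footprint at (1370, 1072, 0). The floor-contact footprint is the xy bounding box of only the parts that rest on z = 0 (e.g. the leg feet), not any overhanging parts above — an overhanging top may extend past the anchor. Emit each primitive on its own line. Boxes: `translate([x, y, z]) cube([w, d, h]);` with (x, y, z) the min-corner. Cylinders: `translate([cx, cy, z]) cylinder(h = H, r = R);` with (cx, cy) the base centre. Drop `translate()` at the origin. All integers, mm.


translate([86, 324, 690]) cube([1333, 797, 45]);
translate([174, 412, 0]) cylinder(h = 690, r = 39);
translate([1331, 412, 0]) cylinder(h = 690, r = 39);
translate([174, 1033, 0]) cylinder(h = 690, r = 39);
translate([1331, 1033, 0]) cylinder(h = 690, r = 39);


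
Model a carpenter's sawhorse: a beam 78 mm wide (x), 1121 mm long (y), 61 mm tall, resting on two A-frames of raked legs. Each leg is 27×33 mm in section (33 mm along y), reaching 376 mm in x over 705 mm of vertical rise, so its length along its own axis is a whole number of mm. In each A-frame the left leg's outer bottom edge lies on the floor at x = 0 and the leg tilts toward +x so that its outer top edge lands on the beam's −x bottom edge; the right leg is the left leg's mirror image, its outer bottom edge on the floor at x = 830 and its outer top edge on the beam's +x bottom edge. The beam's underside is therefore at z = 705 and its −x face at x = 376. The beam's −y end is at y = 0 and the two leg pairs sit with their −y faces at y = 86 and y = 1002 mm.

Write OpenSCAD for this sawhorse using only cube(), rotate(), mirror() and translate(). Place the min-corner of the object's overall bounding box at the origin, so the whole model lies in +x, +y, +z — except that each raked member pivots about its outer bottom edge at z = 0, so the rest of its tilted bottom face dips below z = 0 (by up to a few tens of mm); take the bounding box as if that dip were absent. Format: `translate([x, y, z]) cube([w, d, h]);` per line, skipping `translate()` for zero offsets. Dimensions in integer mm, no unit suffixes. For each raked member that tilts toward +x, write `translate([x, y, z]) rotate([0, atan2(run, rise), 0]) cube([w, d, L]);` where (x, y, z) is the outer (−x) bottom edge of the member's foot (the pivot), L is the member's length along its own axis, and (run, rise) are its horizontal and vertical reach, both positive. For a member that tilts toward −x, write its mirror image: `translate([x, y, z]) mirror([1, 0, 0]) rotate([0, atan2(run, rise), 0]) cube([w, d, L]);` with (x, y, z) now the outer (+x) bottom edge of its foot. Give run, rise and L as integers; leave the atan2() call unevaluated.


translate([376, 0, 705]) cube([78, 1121, 61]);
translate([0, 86, 0]) rotate([0, atan2(376, 705), 0]) cube([27, 33, 799]);
translate([830, 86, 0]) mirror([1, 0, 0]) rotate([0, atan2(376, 705), 0]) cube([27, 33, 799]);
translate([0, 1002, 0]) rotate([0, atan2(376, 705), 0]) cube([27, 33, 799]);
translate([830, 1002, 0]) mirror([1, 0, 0]) rotate([0, atan2(376, 705), 0]) cube([27, 33, 799]);


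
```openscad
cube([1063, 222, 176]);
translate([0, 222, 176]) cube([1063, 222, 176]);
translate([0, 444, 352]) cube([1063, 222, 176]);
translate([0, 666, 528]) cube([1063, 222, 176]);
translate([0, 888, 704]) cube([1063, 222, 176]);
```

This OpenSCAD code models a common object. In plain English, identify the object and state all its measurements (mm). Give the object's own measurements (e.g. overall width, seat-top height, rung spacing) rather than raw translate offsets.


A straight staircase of 5 solid steps. Each step is 1063 mm wide (x), 222 mm deep (y, the going) and 176 mm tall (the rise). The first step rests on the floor; each subsequent step sits one going further in +y and one rise higher in +z, directly behind and above the previous step with no overlap.


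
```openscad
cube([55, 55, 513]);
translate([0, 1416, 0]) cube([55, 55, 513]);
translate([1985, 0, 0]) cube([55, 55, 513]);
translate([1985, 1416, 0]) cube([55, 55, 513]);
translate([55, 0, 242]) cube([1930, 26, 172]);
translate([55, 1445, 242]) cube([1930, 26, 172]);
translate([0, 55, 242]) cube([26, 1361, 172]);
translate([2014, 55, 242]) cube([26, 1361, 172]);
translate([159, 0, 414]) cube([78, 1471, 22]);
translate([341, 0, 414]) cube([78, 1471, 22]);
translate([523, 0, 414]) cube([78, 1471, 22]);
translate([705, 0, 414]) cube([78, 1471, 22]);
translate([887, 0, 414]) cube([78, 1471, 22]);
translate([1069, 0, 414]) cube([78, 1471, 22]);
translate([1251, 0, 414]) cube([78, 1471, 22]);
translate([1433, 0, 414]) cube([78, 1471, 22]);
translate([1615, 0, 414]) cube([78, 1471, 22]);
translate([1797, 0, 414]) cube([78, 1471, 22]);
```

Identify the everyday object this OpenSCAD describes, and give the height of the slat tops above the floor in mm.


A bed frame. The slat-top height is 436 mm.

Four posts, four rails, and a row of slats — a bed frame. Slats sit on the rails at z = 242 + 172 = 414; with slat thickness 22, the top is 436 mm.


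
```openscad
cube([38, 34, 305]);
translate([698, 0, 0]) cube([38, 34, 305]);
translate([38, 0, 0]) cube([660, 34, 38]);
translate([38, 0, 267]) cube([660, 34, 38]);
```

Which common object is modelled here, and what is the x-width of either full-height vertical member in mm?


A picture frame. The border width is 38 mm.

Four thin pieces enclosing a rectangular opening — a picture frame. The two full-height stiles are 305 mm tall; the top rail sits at z = 267 and is 38 mm tall, so the border above the opening is 305 − 267 = 38 mm, matching the stile x-width.


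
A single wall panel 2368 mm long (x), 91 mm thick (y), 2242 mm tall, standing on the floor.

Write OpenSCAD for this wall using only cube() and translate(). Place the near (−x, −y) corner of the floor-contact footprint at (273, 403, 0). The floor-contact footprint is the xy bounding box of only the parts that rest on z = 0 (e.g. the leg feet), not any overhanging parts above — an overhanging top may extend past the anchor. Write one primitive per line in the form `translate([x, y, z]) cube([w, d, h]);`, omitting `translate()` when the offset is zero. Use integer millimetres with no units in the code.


translate([273, 403, 0]) cube([2368, 91, 2242]);


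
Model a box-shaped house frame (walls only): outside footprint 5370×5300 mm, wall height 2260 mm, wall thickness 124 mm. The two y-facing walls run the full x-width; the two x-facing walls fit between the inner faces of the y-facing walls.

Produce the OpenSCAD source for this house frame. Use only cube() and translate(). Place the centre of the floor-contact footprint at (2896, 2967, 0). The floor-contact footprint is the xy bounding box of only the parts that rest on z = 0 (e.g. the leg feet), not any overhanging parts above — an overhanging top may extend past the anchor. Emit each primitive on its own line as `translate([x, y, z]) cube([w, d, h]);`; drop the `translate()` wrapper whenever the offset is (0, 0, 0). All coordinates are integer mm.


translate([211, 317, 0]) cube([5370, 124, 2260]);
translate([211, 5493, 0]) cube([5370, 124, 2260]);
translate([211, 441, 0]) cube([124, 5052, 2260]);
translate([5457, 441, 0]) cube([124, 5052, 2260]);


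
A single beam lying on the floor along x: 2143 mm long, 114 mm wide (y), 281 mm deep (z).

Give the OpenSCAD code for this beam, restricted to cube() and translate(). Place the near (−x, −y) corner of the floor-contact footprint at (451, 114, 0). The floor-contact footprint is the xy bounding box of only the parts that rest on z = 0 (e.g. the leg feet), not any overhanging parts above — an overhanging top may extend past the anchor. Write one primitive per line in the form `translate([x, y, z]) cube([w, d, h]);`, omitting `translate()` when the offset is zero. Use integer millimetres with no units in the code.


translate([451, 114, 0]) cube([2143, 114, 281]);


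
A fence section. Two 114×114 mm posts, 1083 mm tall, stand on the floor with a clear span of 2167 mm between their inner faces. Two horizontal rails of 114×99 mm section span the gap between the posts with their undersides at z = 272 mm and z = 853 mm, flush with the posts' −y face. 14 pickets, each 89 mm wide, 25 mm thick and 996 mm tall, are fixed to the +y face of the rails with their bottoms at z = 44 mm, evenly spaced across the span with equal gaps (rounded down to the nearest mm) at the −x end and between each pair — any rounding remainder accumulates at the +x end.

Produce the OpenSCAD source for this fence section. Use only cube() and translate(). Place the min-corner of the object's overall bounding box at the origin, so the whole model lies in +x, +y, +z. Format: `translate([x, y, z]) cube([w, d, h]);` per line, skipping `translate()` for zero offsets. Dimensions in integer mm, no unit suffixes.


cube([114, 114, 1083]);
translate([2281, 0, 0]) cube([114, 114, 1083]);
translate([114, 0, 272]) cube([2167, 114, 99]);
translate([114, 0, 853]) cube([2167, 114, 99]);
translate([175, 114, 44]) cube([89, 25, 996]);
translate([325, 114, 44]) cube([89, 25, 996]);
translate([475, 114, 44]) cube([89, 25, 996]);
translate([625, 114, 44]) cube([89, 25, 996]);
translate([775, 114, 44]) cube([89, 25, 996]);
translate([925, 114, 44]) cube([89, 25, 996]);
translate([1075, 114, 44]) cube([89, 25, 996]);
translate([1225, 114, 44]) cube([89, 25, 996]);
translate([1375, 114, 44]) cube([89, 25, 996]);
translate([1525, 114, 44]) cube([89, 25, 996]);
translate([1675, 114, 44]) cube([89, 25, 996]);
translate([1825, 114, 44]) cube([89, 25, 996]);
translate([1975, 114, 44]) cube([89, 25, 996]);
translate([2125, 114, 44]) cube([89, 25, 996]);


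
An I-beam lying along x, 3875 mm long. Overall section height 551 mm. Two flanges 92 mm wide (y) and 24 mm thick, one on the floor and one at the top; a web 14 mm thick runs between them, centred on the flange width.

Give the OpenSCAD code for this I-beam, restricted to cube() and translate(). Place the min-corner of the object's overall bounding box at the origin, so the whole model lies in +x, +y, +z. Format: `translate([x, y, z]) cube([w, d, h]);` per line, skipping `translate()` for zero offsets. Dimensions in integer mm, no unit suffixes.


cube([3875, 92, 24]);
translate([0, 39, 24]) cube([3875, 14, 503]);
translate([0, 0, 527]) cube([3875, 92, 24]);


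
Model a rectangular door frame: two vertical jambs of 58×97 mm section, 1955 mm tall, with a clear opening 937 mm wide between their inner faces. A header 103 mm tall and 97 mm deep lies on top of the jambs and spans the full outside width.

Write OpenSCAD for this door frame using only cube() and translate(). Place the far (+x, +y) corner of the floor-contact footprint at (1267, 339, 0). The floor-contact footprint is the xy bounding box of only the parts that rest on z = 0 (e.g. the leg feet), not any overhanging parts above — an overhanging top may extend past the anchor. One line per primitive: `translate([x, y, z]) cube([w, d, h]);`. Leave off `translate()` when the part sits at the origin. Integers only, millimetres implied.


translate([214, 242, 0]) cube([58, 97, 1955]);
translate([1209, 242, 0]) cube([58, 97, 1955]);
translate([214, 242, 1955]) cube([1053, 97, 103]);


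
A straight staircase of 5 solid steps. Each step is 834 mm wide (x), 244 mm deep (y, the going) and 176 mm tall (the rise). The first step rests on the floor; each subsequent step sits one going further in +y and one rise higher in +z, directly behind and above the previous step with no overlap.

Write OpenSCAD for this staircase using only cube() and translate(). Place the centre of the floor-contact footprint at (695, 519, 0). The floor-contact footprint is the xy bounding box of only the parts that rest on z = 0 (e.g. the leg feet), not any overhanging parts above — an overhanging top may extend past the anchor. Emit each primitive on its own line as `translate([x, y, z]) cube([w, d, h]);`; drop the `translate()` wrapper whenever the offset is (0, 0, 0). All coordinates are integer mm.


translate([278, 397, 0]) cube([834, 244, 176]);
translate([278, 641, 176]) cube([834, 244, 176]);
translate([278, 885, 352]) cube([834, 244, 176]);
translate([278, 1129, 528]) cube([834, 244, 176]);
translate([278, 1373, 704]) cube([834, 244, 176]);


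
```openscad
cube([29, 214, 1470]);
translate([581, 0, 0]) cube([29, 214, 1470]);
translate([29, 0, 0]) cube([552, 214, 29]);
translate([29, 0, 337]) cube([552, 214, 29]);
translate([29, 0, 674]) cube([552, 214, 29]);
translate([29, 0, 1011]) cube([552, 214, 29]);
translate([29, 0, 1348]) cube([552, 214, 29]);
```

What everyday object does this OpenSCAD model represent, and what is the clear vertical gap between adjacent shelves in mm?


A bookshelf. The clear shelf gap is 308 mm.

Two tall side panels with 5 horizontal boards between them — a bookshelf. The first two shelf undersides are at z = 0 and z = 337; with shelf thickness 29, the clear gap is 337 − 0 − 29 = 308 mm.


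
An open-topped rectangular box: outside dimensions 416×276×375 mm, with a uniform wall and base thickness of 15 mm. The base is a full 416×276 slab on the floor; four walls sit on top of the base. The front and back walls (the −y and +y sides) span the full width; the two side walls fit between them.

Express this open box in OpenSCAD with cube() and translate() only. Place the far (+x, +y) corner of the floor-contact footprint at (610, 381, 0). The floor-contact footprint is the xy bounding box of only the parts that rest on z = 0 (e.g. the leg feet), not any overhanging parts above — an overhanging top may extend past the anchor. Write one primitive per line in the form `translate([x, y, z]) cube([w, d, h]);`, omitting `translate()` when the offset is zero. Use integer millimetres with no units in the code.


translate([194, 105, 0]) cube([416, 276, 15]);
translate([194, 105, 15]) cube([416, 15, 360]);
translate([194, 366, 15]) cube([416, 15, 360]);
translate([194, 120, 15]) cube([15, 246, 360]);
translate([595, 120, 15]) cube([15, 246, 360]);


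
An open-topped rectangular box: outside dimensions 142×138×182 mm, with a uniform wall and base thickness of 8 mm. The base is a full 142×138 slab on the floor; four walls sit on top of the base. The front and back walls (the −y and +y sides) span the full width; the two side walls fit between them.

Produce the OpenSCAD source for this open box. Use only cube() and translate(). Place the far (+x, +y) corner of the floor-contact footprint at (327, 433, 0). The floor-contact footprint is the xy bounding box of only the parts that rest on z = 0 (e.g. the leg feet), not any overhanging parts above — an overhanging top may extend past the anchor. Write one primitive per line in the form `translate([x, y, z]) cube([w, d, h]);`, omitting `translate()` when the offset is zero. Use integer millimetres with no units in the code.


translate([185, 295, 0]) cube([142, 138, 8]);
translate([185, 295, 8]) cube([142, 8, 174]);
translate([185, 425, 8]) cube([142, 8, 174]);
translate([185, 303, 8]) cube([8, 122, 174]);
translate([319, 303, 8]) cube([8, 122, 174]);


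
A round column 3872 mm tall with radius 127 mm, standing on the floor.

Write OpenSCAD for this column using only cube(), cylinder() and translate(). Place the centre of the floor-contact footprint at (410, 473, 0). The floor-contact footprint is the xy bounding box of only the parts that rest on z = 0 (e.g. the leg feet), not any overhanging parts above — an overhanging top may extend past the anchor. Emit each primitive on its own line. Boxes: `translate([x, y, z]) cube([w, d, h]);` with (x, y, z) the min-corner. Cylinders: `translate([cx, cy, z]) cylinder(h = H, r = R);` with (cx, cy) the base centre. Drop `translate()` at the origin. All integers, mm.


translate([410, 473, 0]) cylinder(h = 3872, r = 127);


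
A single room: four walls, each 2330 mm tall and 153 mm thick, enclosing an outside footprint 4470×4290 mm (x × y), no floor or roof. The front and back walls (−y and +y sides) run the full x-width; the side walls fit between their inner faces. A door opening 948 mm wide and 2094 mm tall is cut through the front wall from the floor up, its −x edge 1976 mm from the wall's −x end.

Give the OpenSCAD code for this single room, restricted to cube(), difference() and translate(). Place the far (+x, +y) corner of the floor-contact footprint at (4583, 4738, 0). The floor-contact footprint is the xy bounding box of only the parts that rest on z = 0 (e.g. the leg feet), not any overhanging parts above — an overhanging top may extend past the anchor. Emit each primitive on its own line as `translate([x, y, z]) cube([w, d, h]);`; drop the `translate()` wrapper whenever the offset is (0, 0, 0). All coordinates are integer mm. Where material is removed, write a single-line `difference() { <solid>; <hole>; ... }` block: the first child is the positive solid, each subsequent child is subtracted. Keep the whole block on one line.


difference() { translate([113, 448, 0]) cube([4470, 153, 2330]); translate([2089, 448, 0]) cube([948, 153, 2094]); }
translate([113, 4585, 0]) cube([4470, 153, 2330]);
translate([113, 601, 0]) cube([153, 3984, 2330]);
translate([4430, 601, 0]) cube([153, 3984, 2330]);


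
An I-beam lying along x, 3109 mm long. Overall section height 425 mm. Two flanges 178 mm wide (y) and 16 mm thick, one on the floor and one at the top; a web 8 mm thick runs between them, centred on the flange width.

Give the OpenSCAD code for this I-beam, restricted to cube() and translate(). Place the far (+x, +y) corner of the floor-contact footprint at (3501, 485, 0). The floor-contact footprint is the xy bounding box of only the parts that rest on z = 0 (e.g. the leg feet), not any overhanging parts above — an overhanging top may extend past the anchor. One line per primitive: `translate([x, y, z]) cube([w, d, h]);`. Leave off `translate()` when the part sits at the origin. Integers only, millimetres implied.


translate([392, 307, 0]) cube([3109, 178, 16]);
translate([392, 392, 16]) cube([3109, 8, 393]);
translate([392, 307, 409]) cube([3109, 178, 16]);


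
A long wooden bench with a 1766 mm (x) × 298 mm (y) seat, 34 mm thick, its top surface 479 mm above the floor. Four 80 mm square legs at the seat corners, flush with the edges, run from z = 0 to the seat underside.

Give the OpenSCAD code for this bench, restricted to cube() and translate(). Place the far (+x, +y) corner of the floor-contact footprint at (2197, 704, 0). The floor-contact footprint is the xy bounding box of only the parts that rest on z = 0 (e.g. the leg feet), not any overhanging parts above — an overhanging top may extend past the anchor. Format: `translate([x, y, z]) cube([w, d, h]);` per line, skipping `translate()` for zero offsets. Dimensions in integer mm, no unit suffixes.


translate([431, 406, 445]) cube([1766, 298, 34]);
translate([431, 406, 0]) cube([80, 80, 445]);
translate([431, 624, 0]) cube([80, 80, 445]);
translate([2117, 406, 0]) cube([80, 80, 445]);
translate([2117, 624, 0]) cube([80, 80, 445]);


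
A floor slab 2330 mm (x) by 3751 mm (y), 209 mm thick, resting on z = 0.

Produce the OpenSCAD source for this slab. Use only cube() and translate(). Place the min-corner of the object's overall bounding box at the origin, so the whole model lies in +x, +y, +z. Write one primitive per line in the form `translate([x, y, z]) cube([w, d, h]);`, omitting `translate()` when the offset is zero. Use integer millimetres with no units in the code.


cube([2330, 3751, 209]);


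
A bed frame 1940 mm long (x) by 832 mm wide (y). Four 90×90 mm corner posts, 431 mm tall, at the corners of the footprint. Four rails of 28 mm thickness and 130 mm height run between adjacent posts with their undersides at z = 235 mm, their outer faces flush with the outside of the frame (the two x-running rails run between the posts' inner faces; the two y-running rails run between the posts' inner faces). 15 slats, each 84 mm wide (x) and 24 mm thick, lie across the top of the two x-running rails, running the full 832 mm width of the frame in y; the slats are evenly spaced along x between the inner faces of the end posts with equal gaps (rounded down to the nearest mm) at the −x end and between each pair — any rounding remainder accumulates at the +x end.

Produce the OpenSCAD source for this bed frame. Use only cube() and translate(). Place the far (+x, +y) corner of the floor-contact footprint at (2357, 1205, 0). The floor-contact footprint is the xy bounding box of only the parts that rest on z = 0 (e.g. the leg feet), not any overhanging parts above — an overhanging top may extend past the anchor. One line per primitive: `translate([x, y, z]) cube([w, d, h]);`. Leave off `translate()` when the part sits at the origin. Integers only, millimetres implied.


translate([417, 373, 0]) cube([90, 90, 431]);
translate([417, 1115, 0]) cube([90, 90, 431]);
translate([2267, 373, 0]) cube([90, 90, 431]);
translate([2267, 1115, 0]) cube([90, 90, 431]);
translate([507, 373, 235]) cube([1760, 28, 130]);
translate([507, 1177, 235]) cube([1760, 28, 130]);
translate([417, 463, 235]) cube([28, 652, 130]);
translate([2329, 463, 235]) cube([28, 652, 130]);
translate([538, 373, 365]) cube([84, 832, 24]);
translate([653, 373, 365]) cube([84, 832, 24]);
translate([768, 373, 365]) cube([84, 832, 24]);
translate([883, 373, 365]) cube([84, 832, 24]);
translate([998, 373, 365]) cube([84, 832, 24]);
translate([1113, 373, 365]) cube([84, 832, 24]);
translate([1228, 373, 365]) cube([84, 832, 24]);
translate([1343, 373, 365]) cube([84, 832, 24]);
translate([1458, 373, 365]) cube([84, 832, 24]);
translate([1573, 373, 365]) cube([84, 832, 24]);
translate([1688, 373, 365]) cube([84, 832, 24]);
translate([1803, 373, 365]) cube([84, 832, 24]);
translate([1918, 373, 365]) cube([84, 832, 24]);
translate([2033, 373, 365]) cube([84, 832, 24]);
translate([2148, 373, 365]) cube([84, 832, 24]);


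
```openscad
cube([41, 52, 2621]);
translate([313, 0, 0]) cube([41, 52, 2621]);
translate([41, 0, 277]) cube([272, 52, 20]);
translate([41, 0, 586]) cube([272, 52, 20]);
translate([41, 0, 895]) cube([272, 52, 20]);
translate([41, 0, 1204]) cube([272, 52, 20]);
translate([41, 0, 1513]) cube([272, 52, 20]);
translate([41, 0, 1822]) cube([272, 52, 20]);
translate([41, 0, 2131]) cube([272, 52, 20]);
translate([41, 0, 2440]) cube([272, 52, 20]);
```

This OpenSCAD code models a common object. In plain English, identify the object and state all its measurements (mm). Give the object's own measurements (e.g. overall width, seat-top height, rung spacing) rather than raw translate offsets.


A straight ladder. Two 41×52 mm vertical rails, 2621 mm tall, stand 354 mm apart (outside-to-outside) with their front faces coplanar on the −y side. 8 rungs, each 52 mm deep and 20 mm tall, span between the inner faces of the rails, front faces flush with the rails. The lowest rung's underside is at z = 277 mm and rungs are spaced 309 mm apart (underside to underside).


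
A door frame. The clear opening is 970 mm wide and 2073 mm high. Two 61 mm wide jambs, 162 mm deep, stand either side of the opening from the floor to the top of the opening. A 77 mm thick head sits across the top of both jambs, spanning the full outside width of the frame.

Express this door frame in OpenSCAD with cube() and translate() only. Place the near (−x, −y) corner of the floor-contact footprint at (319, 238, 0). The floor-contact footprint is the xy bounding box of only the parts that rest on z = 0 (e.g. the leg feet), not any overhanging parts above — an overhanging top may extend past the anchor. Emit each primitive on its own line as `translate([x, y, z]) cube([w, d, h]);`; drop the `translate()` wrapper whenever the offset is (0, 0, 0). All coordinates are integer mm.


translate([319, 238, 0]) cube([61, 162, 2073]);
translate([1350, 238, 0]) cube([61, 162, 2073]);
translate([319, 238, 2073]) cube([1092, 162, 77]);


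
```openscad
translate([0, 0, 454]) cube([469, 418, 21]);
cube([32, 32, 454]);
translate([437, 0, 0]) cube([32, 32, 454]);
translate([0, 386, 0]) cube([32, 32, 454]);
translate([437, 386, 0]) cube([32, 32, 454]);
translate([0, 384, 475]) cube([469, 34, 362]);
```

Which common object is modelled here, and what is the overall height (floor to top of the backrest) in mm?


A chair. The overall height is 837 mm.

A slab on four corner posts with a tall panel at the back — a chair. The seat slab sits at z = 454 with thickness 21, and the 362 mm backrest starts at the seat top, so the overall height is 454 + 21 + 362 = 837 mm.


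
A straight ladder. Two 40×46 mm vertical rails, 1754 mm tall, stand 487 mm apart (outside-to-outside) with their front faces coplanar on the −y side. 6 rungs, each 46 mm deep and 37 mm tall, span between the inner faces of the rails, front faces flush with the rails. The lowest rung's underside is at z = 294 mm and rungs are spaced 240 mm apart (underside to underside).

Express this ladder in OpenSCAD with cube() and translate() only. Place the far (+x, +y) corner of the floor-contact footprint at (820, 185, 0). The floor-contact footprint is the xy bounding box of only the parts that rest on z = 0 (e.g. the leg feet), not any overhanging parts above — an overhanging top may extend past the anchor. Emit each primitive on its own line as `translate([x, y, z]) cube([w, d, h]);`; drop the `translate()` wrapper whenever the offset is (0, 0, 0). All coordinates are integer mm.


translate([333, 139, 0]) cube([40, 46, 1754]);
translate([780, 139, 0]) cube([40, 46, 1754]);
translate([373, 139, 294]) cube([407, 46, 37]);
translate([373, 139, 534]) cube([407, 46, 37]);
translate([373, 139, 774]) cube([407, 46, 37]);
translate([373, 139, 1014]) cube([407, 46, 37]);
translate([373, 139, 1254]) cube([407, 46, 37]);
translate([373, 139, 1494]) cube([407, 46, 37]);
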